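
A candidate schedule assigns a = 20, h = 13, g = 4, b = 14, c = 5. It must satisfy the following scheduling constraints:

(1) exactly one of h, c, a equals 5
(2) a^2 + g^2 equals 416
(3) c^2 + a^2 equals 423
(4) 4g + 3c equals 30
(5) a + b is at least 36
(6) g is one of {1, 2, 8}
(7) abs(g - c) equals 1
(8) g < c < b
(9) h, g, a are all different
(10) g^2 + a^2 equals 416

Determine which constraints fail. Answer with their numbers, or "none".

(1) h=13, c=5, a=20; 1 of them equals 5 — holds.
(2) a^2 + g^2 = 20^2 + 4^2 = 400 + 16 = 416 — holds.
(3) c^2 + a^2 = 5^2 + 20^2 = 25 + 400 = 425, not 423 — does not hold.
(4) 4g + 3c = 4(4) + 3(5) = 31, not 30 — does not hold.
(5) a + b = 20 + 14 = 34; 34 < 36, bound 36 not met — does not hold.
(6) g = 4 is not in {1, 2, 8} — does not hold.
(7) abs(4 - 5) = 1 — holds.
(8) values 4 < 5 < 14 — holds.
(9) values 13, 4, 20 are pairwise distinct — holds.
(10) g^2 + a^2 = 4^2 + 20^2 = 16 + 400 = 416 — holds.

No — constraints 3, 4, 5, 6 are not satisfied.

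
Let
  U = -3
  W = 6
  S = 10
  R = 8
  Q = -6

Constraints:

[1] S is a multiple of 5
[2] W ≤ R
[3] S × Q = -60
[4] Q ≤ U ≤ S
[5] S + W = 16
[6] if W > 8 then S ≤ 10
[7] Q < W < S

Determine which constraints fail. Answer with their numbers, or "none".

[1] 10 / 5 = 2, so 5 divides 10 — OK.
[2] W = 6, R = 8; 6 ≤ 8 — OK.
[3] S × Q = 10 × (-6) = -60 — OK.
[4] values -6 ≤ -3 ≤ 10 — OK.
[5] S + W = 10 + 6 = 16 — OK.
[6] W = 6, not > 8; antecedent false, conditional vacuously true — OK.
[7] values -6 < 6 < 10 — OK.

All constraints are satisfied.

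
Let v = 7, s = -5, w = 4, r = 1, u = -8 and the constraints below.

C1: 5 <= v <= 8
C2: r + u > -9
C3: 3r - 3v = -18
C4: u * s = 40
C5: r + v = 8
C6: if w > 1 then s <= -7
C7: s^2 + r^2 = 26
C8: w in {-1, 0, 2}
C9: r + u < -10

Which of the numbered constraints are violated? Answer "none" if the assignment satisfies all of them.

C1: v = 7 lies in [5, 8]  ✔
C2: r + u = 1 + (-8) = -7; -7 > -9  ✔
C3: 3r - 3v = 3(1) - 3(7) = -18  ✔
C4: u * s = -8 * (-5) = 40  ✔
C5: r + v = 1 + 7 = 8  ✔
C6: w = 4 > 1, so we need s ≤ -7; but s = -5 > -7  ✘
C7: s^2 + r^2 = (-5)^2 + 1^2 = 25 + 1 = 26  ✔
C8: w = 4 is not in {-1, 0, 2}  ✘
C9: r + u = 1 + (-8) = -7; -7 ≥ -10, bound -10 not met  ✘

Constraints 6, 8, 9 are violated.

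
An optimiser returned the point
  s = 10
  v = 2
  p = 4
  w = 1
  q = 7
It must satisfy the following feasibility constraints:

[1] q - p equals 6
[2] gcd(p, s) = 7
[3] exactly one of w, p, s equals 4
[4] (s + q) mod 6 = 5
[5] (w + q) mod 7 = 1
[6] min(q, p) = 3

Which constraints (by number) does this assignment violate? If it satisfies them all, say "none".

[1] q - p = 7 - 4 = 3, not 6  FAIL
[2] gcd(4, 10) = 2, not 7  FAIL
[3] w=1, p=4, s=10; 1 of them equals 4  OK
[4] s + q = 17; 17 mod 6 = 5  OK
[5] w + q = 8; 8 mod 7 = 1  OK
[6] min(7, 4) = 4, not 3  FAIL

Violated: 1, 2, and 6.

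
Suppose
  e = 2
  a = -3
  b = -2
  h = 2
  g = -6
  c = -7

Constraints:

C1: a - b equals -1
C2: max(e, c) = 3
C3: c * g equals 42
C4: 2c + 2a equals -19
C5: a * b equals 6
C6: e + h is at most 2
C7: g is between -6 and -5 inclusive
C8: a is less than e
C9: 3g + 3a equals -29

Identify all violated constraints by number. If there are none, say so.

C1: a - b = -3 - (-2) = -1 — OK.
C2: max(2, -7) = 2, not 3 — violated.
C3: c * g = -7 * (-6) = 42 — OK.
C4: 2c + 2a = 2(-7) + 2(-3) = -20, not -19 — violated.
C5: a * b = -3 * (-2) = 6 — OK.
C6: e + h = 2 + 2 = 4; 4 > 2, bound 2 not met — violated.
C7: g = -6 lies in [-6, -5] — OK.
C8: a = -3, e = 2; -3 < 2 — OK.
C9: 3g + 3a = 3(-6) + 3(-3) = -27, not -29 — violated.

Constraints 2, 4, 6, 9 do not hold.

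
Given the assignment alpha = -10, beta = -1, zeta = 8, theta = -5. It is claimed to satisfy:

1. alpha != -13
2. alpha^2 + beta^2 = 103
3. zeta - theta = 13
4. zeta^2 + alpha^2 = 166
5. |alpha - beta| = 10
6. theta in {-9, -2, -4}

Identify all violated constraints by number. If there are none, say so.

Constraints 2, 4, 5, and 6 do not hold.

1. alpha = -10, and -10 ≠ -13  true
2. alpha^2 + beta^2 = (-10)^2 + (-1)^2 = 100 + 1 = 101, not 103  false
3. zeta - theta = 8 - (-5) = 13  true
4. zeta^2 + alpha^2 = 8^2 + (-10)^2 = 64 + 100 = 164, not 166  false
5. |-10 - (-1)| = 9, not 10  false
6. theta = -5 is not in {-9, -2, -4}  false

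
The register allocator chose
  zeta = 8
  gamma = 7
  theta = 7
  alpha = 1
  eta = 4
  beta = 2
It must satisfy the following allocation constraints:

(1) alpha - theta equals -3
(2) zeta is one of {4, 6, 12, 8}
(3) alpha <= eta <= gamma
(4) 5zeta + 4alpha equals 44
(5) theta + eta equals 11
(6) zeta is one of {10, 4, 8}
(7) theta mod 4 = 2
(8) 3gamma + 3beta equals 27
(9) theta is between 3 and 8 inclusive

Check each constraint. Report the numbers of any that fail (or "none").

Constraints 1, 7 are violated.

(1) alpha - theta = 1 - 7 = -6, not -3 — does not hold.
(2) zeta = 8 is in {4, 6, 12, 8} — holds.
(3) values 1 <= 4 <= 7 — holds.
(4) 5zeta + 4alpha = 5(8) + 4(1) = 44 — holds.
(5) theta + eta = 7 + 4 = 11 — holds.
(6) zeta = 8 is in {10, 4, 8} — holds.
(7) 7 mod 4 = 3, not 2 — does not hold.
(8) 3gamma + 3beta = 3(7) + 3(2) = 27 — holds.
(9) theta = 7 lies in [3, 8] — holds.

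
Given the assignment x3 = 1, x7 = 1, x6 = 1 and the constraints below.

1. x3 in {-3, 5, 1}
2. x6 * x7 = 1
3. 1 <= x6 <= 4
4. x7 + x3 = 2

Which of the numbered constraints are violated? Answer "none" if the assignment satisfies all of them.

The assignment satisfies every constraint.

1. x3 = 1 is in {-3, 5, 1}  yes
2. x6 * x7 = 1 * 1 = 1  yes
3. x6 = 1 lies in [1, 4]  yes
4. x7 + x3 = 1 + 1 = 2  yes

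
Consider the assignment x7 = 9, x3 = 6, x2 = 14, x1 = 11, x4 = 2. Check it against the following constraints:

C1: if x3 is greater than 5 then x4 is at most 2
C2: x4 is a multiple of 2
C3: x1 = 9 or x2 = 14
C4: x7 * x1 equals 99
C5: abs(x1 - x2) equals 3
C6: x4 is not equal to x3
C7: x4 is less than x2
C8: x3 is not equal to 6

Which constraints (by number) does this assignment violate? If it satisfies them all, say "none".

No — constraint 8 is not satisfied.

C1: x3 = 6 > 5, so we need x4 ≤ 2; x4 = 2 ≤ 2 — holds.
C2: 2 / 2 = 1, so 2 divides 2 — holds.
C3: x1 = 11 ≠ 9, but x2 = 14 = 14 (second disjunct) — holds.
C4: x7 * x1 = 9 * 11 = 99 — holds.
C5: abs(11 - 14) = 3 — holds.
C6: x4 = 2, x3 = 6; distinct — holds.
C7: x4 = 2, x2 = 14; 2 < 14 — holds.
C8: x3 = 6, but 6 is required to differ — fails.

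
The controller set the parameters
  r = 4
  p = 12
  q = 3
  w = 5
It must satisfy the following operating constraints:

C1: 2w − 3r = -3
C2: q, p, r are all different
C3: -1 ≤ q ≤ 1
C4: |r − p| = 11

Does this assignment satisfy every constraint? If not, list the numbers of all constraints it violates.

Violated: 1, 3, and 4.

C1: 2w − 3r = 2(5) − 3(4) = -2, not -3  false
C2: values 3, 12, 4 are pairwise distinct  true
C3: q = 3 is outside [-1, 1]  false
C4: |4 − 12| = 8, not 11  false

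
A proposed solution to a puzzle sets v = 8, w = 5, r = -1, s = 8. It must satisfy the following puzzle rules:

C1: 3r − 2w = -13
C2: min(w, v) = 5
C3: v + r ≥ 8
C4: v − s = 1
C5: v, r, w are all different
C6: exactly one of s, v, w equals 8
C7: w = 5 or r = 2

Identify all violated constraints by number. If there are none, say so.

C1: 3r − 2w = 3(-1) − 2(5) = -13  ✓
C2: min(5, 8) = 5  ✓
C3: v + r = 8 + (-1) = 7; 7 < 8, bound 8 not met  ✗
C4: v − s = 8 − 8 = 0, not 1  ✗
C5: values 8, -1, 5 are pairwise distinct  ✓
C6: s=8, v=8, w=5; 2 of them equal 8, not exactly one  ✗
C7: w = 5 = 5 (first disjunct)  ✓

Constraints 3, 4, and 6 are violated.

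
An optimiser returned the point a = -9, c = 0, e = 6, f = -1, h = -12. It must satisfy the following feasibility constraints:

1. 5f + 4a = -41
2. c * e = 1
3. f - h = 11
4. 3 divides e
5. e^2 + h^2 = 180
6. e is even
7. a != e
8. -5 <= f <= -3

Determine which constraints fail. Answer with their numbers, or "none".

Constraints 2, 8 are violated.

1. 5f + 4a = 5(-1) + 4(-9) = -41 — OK.
2. c * e = 0 * 6 = 0, not 1 — violated.
3. f - h = -1 - (-12) = 11 — OK.
4. 6 / 3 = 2, so 3 divides 6 — OK.
5. e^2 + h^2 = 6^2 + (-12)^2 = 36 + 144 = 180 — OK.
6. e = 6 is even — OK.
7. a = -9, e = 6; distinct — OK.
8. f = -1 is outside [-5, -3] — violated.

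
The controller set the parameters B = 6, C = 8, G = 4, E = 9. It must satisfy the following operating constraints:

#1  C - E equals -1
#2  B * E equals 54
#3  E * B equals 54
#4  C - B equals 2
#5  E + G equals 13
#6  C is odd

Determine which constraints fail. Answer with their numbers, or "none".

Constraint 6 does not hold.

#1 C - E = 8 - 9 = -1  yes
#2 B * E = 6 * 9 = 54  yes
#3 E * B = 9 * 6 = 54  yes
#4 C - B = 8 - 6 = 2  yes
#5 E + G = 9 + 4 = 13  yes
#6 C = 8 is even  no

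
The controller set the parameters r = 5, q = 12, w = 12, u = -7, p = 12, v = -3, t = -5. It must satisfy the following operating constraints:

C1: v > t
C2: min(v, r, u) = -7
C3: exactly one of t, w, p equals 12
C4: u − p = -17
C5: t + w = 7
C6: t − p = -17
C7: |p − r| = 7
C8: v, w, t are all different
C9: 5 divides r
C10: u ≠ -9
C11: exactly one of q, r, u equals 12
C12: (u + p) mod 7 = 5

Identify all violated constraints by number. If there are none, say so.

C1: v = -3, t = -5; -3 > -5  ✔
C2: min(-3, 5, -7) = -7  ✔
C3: t=-5, w=12, p=12; 2 of them equal 12, not exactly one  ✘
C4: u − p = -7 − 12 = -19, not -17  ✘
C5: t + w = -5 + 12 = 7  ✔
C6: t − p = -5 − 12 = -17  ✔
C7: |12 − 5| = 7  ✔
C8: values -3, 12, -5 are pairwise distinct  ✔
C9: 5 / 5 = 1, so 5 divides 5  ✔
C10: u = -7, and -7 ≠ -9  ✔
C11: q=12, r=5, u=-7; 1 of them equals 12  ✔
C12: u + p = 5; 5 mod 7 = 5  ✔

Constraints 3 and 4 are violated.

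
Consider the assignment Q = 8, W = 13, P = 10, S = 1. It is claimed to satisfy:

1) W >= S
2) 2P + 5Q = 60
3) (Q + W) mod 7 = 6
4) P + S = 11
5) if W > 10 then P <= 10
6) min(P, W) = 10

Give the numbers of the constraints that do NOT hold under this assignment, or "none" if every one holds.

1) W = 13, S = 1; 13 ≥ 1 — OK.
2) 2P + 5Q = 2(10) + 5(8) = 60 — OK.
3) Q + W = 21; 21 mod 7 = 0, not 6 — violated.
4) P + S = 10 + 1 = 11 — OK.
5) W = 13 > 10, so we need P ≤ 10; P = 10 ≤ 10 — OK.
6) min(10, 13) = 10 — OK.

Constraint 3 does not hold.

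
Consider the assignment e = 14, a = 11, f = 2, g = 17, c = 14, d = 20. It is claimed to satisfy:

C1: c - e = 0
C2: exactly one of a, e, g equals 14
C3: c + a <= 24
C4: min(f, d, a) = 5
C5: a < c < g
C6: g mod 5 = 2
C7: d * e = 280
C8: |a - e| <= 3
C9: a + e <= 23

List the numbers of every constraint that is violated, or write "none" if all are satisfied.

C1: c - e = 14 - 14 = 0 — satisfied.
C2: a=11, e=14, g=17; 1 of them equals 14 — satisfied.
C3: c + a = 14 + 11 = 25; 25 > 24, bound 24 not met — violated.
C4: min(2, 20, 11) = 2, not 5 — violated.
C5: values 11 < 14 < 17 — satisfied.
C6: 17 mod 5 = 2 — satisfied.
C7: d * e = 20 * 14 = 280 — satisfied.
C8: |11 - 14| = 3; 3 ≤ 3 — satisfied.
C9: a + e = 11 + 14 = 25; 25 > 23, bound 23 not met — violated.

No — constraints 3, 4, 9 are not satisfied.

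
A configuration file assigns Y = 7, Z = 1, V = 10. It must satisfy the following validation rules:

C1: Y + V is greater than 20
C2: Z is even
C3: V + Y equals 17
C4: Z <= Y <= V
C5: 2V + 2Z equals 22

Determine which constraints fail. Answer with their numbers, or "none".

The assignment fails constraints 1, 2.

C1: Y + V = 7 + 10 = 17; 17 ≤ 20, bound 20 not met  ✘
C2: Z = 1 is odd  ✘
C3: V + Y = 10 + 7 = 17  ✔
C4: values 1 <= 7 <= 10  ✔
C5: 2V + 2Z = 2(10) + 2(1) = 22  ✔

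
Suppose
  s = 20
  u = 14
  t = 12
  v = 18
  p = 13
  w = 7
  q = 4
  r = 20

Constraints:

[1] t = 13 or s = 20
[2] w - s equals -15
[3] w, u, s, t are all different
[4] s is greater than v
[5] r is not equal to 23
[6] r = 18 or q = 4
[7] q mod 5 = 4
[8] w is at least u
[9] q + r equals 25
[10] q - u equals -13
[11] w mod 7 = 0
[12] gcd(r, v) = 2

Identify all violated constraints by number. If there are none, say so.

[1] t = 12 ≠ 13, but s = 20 = 20 (second disjunct) — satisfied.
[2] w - s = 7 - 20 = -13, not -15 — violated.
[3] values 7, 14, 20, 12 are pairwise distinct — satisfied.
[4] s = 20, v = 18; 20 > 18 — satisfied.
[5] r = 20, and 20 ≠ 23 — satisfied.
[6] r = 20 ≠ 18, but q = 4 = 4 (second disjunct) — satisfied.
[7] 4 mod 5 = 4 — satisfied.
[8] w = 7, u = 14; 7 < 14 (want ≥) — violated.
[9] q + r = 4 + 20 = 24, not 25 — violated.
[10] q - u = 4 - 14 = -10, not -13 — violated.
[11] 7 mod 7 = 0 — satisfied.
[12] gcd(20, 18) = 2 — satisfied.

No — constraints 2, 8, 9, 10 are not satisfied.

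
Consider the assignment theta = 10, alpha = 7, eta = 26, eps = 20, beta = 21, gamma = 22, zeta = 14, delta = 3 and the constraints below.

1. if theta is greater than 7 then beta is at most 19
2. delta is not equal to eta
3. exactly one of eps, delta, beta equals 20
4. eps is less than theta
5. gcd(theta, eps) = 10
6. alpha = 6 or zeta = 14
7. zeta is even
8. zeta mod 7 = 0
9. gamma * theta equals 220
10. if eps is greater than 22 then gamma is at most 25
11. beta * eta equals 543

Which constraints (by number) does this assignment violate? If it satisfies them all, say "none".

The assignment fails constraints 1, 4, and 11.

1. theta = 10 > 7, so we need beta ≤ 19; but beta = 21 > 19  FAIL
2. delta = 3, eta = 26; distinct  OK
3. eps=20, delta=3, beta=21; 1 of them equals 20  OK
4. eps = 20, theta = 10; 20 ≥ 10 (want <)  FAIL
5. gcd(10, 20) = 10  OK
6. alpha = 7 ≠ 6, but zeta = 14 = 14 (second disjunct)  OK
7. zeta = 14 is even  OK
8. 14 mod 7 = 0  OK
9. gamma * theta = 22 * 10 = 220  OK
10. eps = 20, not > 22; antecedent false, conditional vacuously true  OK
11. beta * eta = 21 * 26 = 546, not 543  FAIL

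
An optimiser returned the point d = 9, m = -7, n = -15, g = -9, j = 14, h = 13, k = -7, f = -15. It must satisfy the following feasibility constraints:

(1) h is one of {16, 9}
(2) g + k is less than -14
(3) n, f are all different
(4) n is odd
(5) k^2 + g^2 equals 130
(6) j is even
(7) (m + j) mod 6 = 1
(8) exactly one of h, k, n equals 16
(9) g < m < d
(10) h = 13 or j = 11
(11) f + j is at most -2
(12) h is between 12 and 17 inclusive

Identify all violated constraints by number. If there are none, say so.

Constraints 1, 3, 8, 11 do not hold.

(1) h = 13 is not in {16, 9} — does not hold.
(2) g + k = -9 + (-7) = -16; -16 < -14 — holds.
(3) n = f = -15, not all different — does not hold.
(4) n = -15 is odd — holds.
(5) k^2 + g^2 = (-7)^2 + (-9)^2 = 49 + 81 = 130 — holds.
(6) j = 14 is even — holds.
(7) m + j = 7; 7 mod 6 = 1 — holds.
(8) h=13, k=-7, n=-15; 0 of them equal 16, not exactly one — does not hold.
(9) values -9 < -7 < 9 — holds.
(10) h = 13 = 13 (first disjunct) — holds.
(11) f + j = -15 + 14 = -1; -1 > -2, bound -2 not met — does not hold.
(12) h = 13 lies in [12, 17] — holds.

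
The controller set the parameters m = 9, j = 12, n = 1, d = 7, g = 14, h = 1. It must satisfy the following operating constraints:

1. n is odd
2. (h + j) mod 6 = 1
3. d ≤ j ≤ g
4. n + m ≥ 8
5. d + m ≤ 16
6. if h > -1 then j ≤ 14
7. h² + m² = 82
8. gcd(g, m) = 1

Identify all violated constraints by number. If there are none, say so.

1. n = 1 is odd — OK.
2. h + j = 13; 13 mod 6 = 1 — OK.
3. values 7 ≤ 12 ≤ 14 — OK.
4. n + m = 1 + 9 = 10; 10 ≥ 8 — OK.
5. d + m = 7 + 9 = 16; 16 ≤ 16 — OK.
6. h = 1 > -1, so we need j ≤ 14; j = 12 ≤ 14 — OK.
7. h² + m² = 1² + 9² = 1 + 81 = 82 — OK.
8. gcd(14, 9) = 1 — OK.

Yes — all constraints hold.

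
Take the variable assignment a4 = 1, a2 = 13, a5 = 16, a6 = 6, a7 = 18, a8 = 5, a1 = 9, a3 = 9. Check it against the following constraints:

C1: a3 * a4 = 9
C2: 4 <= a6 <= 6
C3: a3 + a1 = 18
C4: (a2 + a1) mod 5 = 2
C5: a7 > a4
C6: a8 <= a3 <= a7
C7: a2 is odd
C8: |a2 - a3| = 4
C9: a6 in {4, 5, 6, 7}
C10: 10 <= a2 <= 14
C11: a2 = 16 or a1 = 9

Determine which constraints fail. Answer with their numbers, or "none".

C1: a3 * a4 = 9 * 1 = 9 — holds.
C2: a6 = 6 lies in [4, 6] — holds.
C3: a3 + a1 = 9 + 9 = 18 — holds.
C4: a2 + a1 = 22; 22 mod 5 = 2 — holds.
C5: a7 = 18, a4 = 1; 18 > 1 — holds.
C6: values 5 <= 9 <= 18 — holds.
C7: a2 = 13 is odd — holds.
C8: |13 - 9| = 4 — holds.
C9: a6 = 6 is in {4, 5, 6, 7} — holds.
C10: a2 = 13 lies in [10, 14] — holds.
C11: a2 = 13 ≠ 16, but a1 = 9 = 9 (second disjunct) — holds.

Yes — all constraints hold.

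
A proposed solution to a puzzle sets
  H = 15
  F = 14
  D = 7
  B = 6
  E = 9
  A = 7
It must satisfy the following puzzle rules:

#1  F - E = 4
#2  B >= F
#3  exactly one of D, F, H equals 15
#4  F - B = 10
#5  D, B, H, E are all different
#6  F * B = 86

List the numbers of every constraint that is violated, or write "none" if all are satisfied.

No — constraints 1, 2, 4, and 6 are not satisfied.

#1 F - E = 14 - 9 = 5, not 4 — fails.
#2 B = 6, F = 14; 6 < 14 (want ≥) — fails.
#3 D=7, F=14, H=15; 1 of them equals 15 — holds.
#4 F - B = 14 - 6 = 8, not 10 — fails.
#5 values 7, 6, 15, 9 are pairwise distinct — holds.
#6 F * B = 14 * 6 = 84, not 86 — fails.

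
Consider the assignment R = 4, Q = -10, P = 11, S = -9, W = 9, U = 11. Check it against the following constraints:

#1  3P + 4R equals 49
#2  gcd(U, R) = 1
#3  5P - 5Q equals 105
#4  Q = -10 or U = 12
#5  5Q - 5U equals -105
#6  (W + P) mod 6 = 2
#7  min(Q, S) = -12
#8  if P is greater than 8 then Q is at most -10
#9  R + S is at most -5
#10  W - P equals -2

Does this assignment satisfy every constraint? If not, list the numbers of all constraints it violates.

#1 3P + 4R = 3(11) + 4(4) = 49 — satisfied.
#2 gcd(11, 4) = 1 — satisfied.
#3 5P - 5Q = 5(11) - 5(-10) = 105 — satisfied.
#4 Q = -10 = -10 (first disjunct) — satisfied.
#5 5Q - 5U = 5(-10) - 5(11) = -105 — satisfied.
#6 W + P = 20; 20 mod 6 = 2 — satisfied.
#7 min(-10, -9) = -10, not -12 — violated.
#8 P = 11 > 8, so we need Q ≤ -10; Q = -10 ≤ -10 — satisfied.
#9 R + S = 4 + (-9) = -5; -5 ≤ -5 — satisfied.
#10 W - P = 9 - 11 = -2 — satisfied.

Violated: 7.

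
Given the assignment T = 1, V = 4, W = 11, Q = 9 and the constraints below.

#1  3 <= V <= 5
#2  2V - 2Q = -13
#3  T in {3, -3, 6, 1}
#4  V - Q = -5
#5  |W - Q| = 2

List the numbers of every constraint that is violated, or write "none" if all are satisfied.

#1 V = 4 lies in [3, 5]  true
#2 2V - 2Q = 2(4) - 2(9) = -10, not -13  false
#3 T = 1 is in {3, -3, 6, 1}  true
#4 V - Q = 4 - 9 = -5  true
#5 |11 - 9| = 2  true

Violated: 2.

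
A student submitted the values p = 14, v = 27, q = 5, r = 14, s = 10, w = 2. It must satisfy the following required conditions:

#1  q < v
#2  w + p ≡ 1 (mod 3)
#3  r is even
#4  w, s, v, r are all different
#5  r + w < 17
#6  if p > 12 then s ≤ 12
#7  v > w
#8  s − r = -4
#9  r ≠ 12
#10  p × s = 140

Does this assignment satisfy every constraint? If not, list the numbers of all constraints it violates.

All constraints are satisfied.

#1 q = 5, v = 27; 5 < 27 — holds.
#2 w + p = 16; 16 mod 3 = 1 — holds.
#3 r = 14 is even — holds.
#4 values 2, 10, 27, 14 are pairwise distinct — holds.
#5 r + w = 14 + 2 = 16; 16 < 17 — holds.
#6 p = 14 > 12, so we need s ≤ 12; s = 10 ≤ 12 — holds.
#7 v = 27, w = 2; 27 > 2 — holds.
#8 s − r = 10 − 14 = -4 — holds.
#9 r = 14, and 14 ≠ 12 — holds.
#10 p × s = 14 × 10 = 140 — holds.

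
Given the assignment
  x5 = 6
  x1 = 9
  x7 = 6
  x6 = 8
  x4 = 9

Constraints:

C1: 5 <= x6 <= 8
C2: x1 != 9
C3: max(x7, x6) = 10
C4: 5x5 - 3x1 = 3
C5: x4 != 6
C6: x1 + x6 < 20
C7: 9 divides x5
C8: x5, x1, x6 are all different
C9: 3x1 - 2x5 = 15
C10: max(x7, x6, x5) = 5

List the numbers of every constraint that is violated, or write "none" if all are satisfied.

C1: x6 = 8 lies in [5, 8] — holds.
C2: x1 = 9, but 9 is required to differ — does not hold.
C3: max(6, 8) = 8, not 10 — does not hold.
C4: 5x5 - 3x1 = 5(6) - 3(9) = 3 — holds.
C5: x4 = 9, and 9 ≠ 6 — holds.
C6: x1 + x6 = 9 + 8 = 17; 17 < 20 — holds.
C7: 6 = 9*0 + 6, so 9 does not divide 6 — does not hold.
C8: values 6, 9, 8 are pairwise distinct — holds.
C9: 3x1 - 2x5 = 3(9) - 2(6) = 15 — holds.
C10: max(6, 8, 6) = 8, not 5 — does not hold.

Violated: 2, 3, 7, 10.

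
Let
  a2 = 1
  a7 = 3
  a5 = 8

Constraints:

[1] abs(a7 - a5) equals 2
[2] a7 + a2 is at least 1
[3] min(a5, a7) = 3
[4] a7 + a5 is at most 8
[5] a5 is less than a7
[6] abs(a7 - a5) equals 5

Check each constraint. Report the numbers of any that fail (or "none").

[1] abs(3 - 8) = 5, not 2  false
[2] a7 + a2 = 3 + 1 = 4; 4 ≥ 1  true
[3] min(8, 3) = 3  true
[4] a7 + a5 = 3 + 8 = 11; 11 > 8, bound 8 not met  false
[5] a5 = 8, a7 = 3; 8 ≥ 3 (want <)  false
[6] abs(3 - 8) = 5  true

Constraints 1, 4, and 5 are violated.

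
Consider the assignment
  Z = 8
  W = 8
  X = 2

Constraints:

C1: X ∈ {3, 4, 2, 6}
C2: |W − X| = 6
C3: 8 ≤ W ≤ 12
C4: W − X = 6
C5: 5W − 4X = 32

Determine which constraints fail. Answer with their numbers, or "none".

C1: X = 2 is in {3, 4, 2, 6}  OK
C2: |8 − 2| = 6  OK
C3: W = 8 lies in [8, 12]  OK
C4: W − X = 8 − 2 = 6  OK
C5: 5W − 4X = 5(8) − 4(2) = 32  OK

Yes — all constraints hold.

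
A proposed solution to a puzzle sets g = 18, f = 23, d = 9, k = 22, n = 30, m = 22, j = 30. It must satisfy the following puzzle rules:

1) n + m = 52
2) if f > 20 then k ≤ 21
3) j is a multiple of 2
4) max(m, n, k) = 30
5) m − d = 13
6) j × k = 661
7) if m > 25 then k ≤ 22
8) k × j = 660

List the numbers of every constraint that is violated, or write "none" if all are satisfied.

Constraints 2, 6 do not hold.

1) n + m = 30 + 22 = 52 — holds.
2) f = 23 > 20, so we need k ≤ 21; but k = 22 > 21 — fails.
3) 30 / 2 = 15, so 2 divides 30 — holds.
4) max(22, 30, 22) = 30 — holds.
5) m − d = 22 − 9 = 13 — holds.
6) j × k = 30 × 22 = 660, not 661 — fails.
7) m = 22, not > 25; antecedent false, conditional vacuously true — holds.
8) k × j = 22 × 30 = 660 — holds.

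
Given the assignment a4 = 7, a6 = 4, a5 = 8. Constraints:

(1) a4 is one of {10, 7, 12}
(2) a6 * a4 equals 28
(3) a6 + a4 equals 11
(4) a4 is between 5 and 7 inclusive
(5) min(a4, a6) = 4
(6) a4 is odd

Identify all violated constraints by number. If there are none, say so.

All constraints are satisfied.

(1) a4 = 7 is in {10, 7, 12}  true
(2) a6 * a4 = 4 * 7 = 28  true
(3) a6 + a4 = 4 + 7 = 11  true
(4) a4 = 7 lies in [5, 7]  true
(5) min(7, 4) = 4  true
(6) a4 = 7 is odd  true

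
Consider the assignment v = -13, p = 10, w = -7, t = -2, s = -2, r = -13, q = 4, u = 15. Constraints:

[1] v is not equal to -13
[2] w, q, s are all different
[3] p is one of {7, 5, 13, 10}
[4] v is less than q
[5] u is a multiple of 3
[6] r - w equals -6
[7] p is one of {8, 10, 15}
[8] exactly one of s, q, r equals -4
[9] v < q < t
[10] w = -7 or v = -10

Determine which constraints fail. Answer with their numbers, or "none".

Constraints 1, 8, and 9 do not hold.

[1] v = -13, but -13 is required to differ  false
[2] values -7, 4, -2 are pairwise distinct  true
[3] p = 10 is in {7, 5, 13, 10}  true
[4] v = -13, q = 4; -13 < 4  true
[5] 15 / 3 = 5, so 3 divides 15  true
[6] r - w = -13 - (-7) = -6  true
[7] p = 10 is in {8, 10, 15}  true
[8] s=-2, q=4, r=-13; 0 of them equal -4, not exactly one  false
[9] values -13, 4, -2; q = 4 is not < t = -2  false
[10] w = -7 = -7 (first disjunct)  true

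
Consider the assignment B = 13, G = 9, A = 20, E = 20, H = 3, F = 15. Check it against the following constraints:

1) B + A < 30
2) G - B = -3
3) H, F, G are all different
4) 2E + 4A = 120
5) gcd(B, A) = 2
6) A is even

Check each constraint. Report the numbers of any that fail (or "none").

1) B + A = 13 + 20 = 33; 33 ≥ 30, bound 30 not met — violated.
2) G - B = 9 - 13 = -4, not -3 — violated.
3) values 3, 15, 9 are pairwise distinct — OK.
4) 2E + 4A = 2(20) + 4(20) = 120 — OK.
5) gcd(13, 20) = 1, not 2 — violated.
6) A = 20 is even — OK.

Constraints 1, 2, 5 are violated.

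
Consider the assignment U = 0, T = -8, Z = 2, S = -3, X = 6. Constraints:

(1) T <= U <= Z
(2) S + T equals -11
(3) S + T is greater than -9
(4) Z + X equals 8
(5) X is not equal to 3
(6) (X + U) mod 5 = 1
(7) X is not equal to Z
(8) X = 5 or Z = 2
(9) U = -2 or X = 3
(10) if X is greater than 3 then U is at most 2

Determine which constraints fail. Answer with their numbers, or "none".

(1) values -8 <= 0 <= 2 — holds.
(2) S + T = -3 + (-8) = -11 — holds.
(3) S + T = -3 + (-8) = -11; -11 ≤ -9, bound -9 not met — does not hold.
(4) Z + X = 2 + 6 = 8 — holds.
(5) X = 6, and 6 ≠ 3 — holds.
(6) X + U = 6; 6 mod 5 = 1 — holds.
(7) X = 6, Z = 2; distinct — holds.
(8) X = 6 ≠ 5, but Z = 2 = 2 (second disjunct) — holds.
(9) U = 0 ≠ -2 and X = 6 ≠ 3; both disjuncts false — does not hold.
(10) X = 6 > 3, so we need U ≤ 2; U = 0 ≤ 2 — holds.

No — constraints 3, 9 are not satisfied.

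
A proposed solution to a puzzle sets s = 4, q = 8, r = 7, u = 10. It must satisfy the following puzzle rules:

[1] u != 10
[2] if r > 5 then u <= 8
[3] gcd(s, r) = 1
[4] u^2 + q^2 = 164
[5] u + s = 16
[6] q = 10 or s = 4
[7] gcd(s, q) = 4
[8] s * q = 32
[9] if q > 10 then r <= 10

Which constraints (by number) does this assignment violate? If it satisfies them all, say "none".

Constraints 1, 2, and 5 do not hold.

[1] u = 10, but 10 is required to differ  no
[2] r = 7 > 5, so we need u ≤ 8; but u = 10 > 8  no
[3] gcd(4, 7) = 1  yes
[4] u^2 + q^2 = 10^2 + 8^2 = 100 + 64 = 164  yes
[5] u + s = 10 + 4 = 14, not 16  no
[6] q = 8 ≠ 10, but s = 4 = 4 (second disjunct)  yes
[7] gcd(4, 8) = 4  yes
[8] s * q = 4 * 8 = 32  yes
[9] q = 8, not > 10; antecedent false, conditional vacuously true  yes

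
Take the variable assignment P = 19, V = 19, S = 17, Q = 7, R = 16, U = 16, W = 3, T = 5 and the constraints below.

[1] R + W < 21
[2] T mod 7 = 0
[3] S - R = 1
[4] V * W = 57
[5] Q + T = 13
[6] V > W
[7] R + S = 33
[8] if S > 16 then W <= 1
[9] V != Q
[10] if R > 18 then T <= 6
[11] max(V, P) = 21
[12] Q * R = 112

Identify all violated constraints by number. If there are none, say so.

[1] R + W = 16 + 3 = 19; 19 < 21 — satisfied.
[2] 5 mod 7 = 5, not 0 — violated.
[3] S - R = 17 - 16 = 1 — satisfied.
[4] V * W = 19 * 3 = 57 — satisfied.
[5] Q + T = 7 + 5 = 12, not 13 — violated.
[6] V = 19, W = 3; 19 > 3 — satisfied.
[7] R + S = 16 + 17 = 33 — satisfied.
[8] S = 17 > 16, so we need W ≤ 1; but W = 3 > 1 — violated.
[9] V = 19, Q = 7; distinct — satisfied.
[10] R = 16, not > 18; antecedent false, conditional vacuously true — satisfied.
[11] max(19, 19) = 19, not 21 — violated.
[12] Q * R = 7 * 16 = 112 — satisfied.

Constraints 2, 5, 8, and 11 are violated.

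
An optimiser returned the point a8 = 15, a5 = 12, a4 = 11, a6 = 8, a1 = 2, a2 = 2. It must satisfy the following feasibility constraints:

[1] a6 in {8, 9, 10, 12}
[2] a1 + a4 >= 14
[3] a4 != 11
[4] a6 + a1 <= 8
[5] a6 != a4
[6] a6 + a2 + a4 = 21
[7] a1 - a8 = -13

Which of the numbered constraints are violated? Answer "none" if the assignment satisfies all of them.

[1] a6 = 8 is in {8, 9, 10, 12}  true
[2] a1 + a4 = 2 + 11 = 13; 13 < 14, bound 14 not met  false
[3] a4 = 11, but 11 is required to differ  false
[4] a6 + a1 = 8 + 2 = 10; 10 > 8, bound 8 not met  false
[5] a6 = 8, a4 = 11; distinct  true
[6] a6 + a2 + a4 = 8 + 2 + 11 = 21  true
[7] a1 - a8 = 2 - 15 = -13  true

Violated: 2, 3, and 4.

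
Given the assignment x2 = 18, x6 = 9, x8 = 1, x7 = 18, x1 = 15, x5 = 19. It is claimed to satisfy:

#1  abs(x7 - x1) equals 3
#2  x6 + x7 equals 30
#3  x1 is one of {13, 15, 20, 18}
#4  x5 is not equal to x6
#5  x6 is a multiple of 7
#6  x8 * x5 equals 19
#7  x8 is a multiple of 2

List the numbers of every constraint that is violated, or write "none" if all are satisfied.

Constraints 2, 5, and 7 are violated.

#1 abs(18 - 15) = 3 — OK.
#2 x6 + x7 = 9 + 18 = 27, not 30 — violated.
#3 x1 = 15 is in {13, 15, 20, 18} — OK.
#4 x5 = 19, x6 = 9; distinct — OK.
#5 9 = 7*1 + 2, so 7 does not divide 9 — violated.
#6 x8 * x5 = 1 * 19 = 19 — OK.
#7 1 = 2*0 + 1, so 2 does not divide 1 — violated.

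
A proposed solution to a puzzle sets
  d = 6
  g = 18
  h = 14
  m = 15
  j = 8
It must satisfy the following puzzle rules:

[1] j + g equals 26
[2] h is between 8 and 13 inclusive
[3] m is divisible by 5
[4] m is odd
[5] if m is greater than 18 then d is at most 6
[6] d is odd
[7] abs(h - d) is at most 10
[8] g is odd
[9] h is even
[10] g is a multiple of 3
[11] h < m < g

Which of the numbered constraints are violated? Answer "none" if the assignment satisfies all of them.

Constraints 2, 6, and 8 do not hold.

[1] j + g = 8 + 18 = 26 — holds.
[2] h = 14 is outside [8, 13] — fails.
[3] 15 / 5 = 3, so 5 divides 15 — holds.
[4] m = 15 is odd — holds.
[5] m = 15, not > 18; antecedent false, conditional vacuously true — holds.
[6] d = 6 is even — fails.
[7] abs(14 - 6) = 8; 8 ≤ 10 — holds.
[8] g = 18 is even — fails.
[9] h = 14 is even — holds.
[10] 18 / 3 = 6, so 3 divides 18 — holds.
[11] values 14 < 15 < 18 — holds.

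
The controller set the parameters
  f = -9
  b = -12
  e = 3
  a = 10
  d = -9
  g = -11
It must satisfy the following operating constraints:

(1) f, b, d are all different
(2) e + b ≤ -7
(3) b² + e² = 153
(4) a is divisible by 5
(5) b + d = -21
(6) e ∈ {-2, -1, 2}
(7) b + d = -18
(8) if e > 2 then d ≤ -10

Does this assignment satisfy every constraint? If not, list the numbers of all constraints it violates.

(1) f = d = -9, not all different — violated.
(2) e + b = 3 + (-12) = -9; -9 ≤ -7 — satisfied.
(3) b² + e² = (-12)² + 3² = 144 + 9 = 153 — satisfied.
(4) 10 / 5 = 2, so 5 divides 10 — satisfied.
(5) b + d = -12 + (-9) = -21 — satisfied.
(6) e = 3 is not in {-2, -1, 2} — violated.
(7) b + d = -12 + (-9) = -21, not -18 — violated.
(8) e = 3 > 2, so we need d ≤ -10; but d = -9 > -10 — violated.

Constraints 1, 6, 7, and 8 do not hold.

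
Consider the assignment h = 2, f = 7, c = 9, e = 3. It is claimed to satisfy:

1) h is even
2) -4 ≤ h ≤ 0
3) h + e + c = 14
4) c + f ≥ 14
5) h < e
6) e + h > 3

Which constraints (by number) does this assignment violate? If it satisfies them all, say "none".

Violated: 2.

1) h = 2 is even — holds.
2) h = 2 is outside [-4, 0] — does not hold.
3) h + e + c = 2 + 3 + 9 = 14 — holds.
4) c + f = 9 + 7 = 16; 16 ≥ 14 — holds.
5) h = 2, e = 3; 2 < 3 — holds.
6) e + h = 3 + 2 = 5; 5 > 3 — holds.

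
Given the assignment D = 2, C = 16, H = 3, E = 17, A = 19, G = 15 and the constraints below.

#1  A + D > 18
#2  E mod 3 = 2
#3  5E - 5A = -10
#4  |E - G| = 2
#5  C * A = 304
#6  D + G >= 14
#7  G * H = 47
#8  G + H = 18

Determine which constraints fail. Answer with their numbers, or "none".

Constraint 7 does not hold.

#1 A + D = 19 + 2 = 21; 21 > 18  yes
#2 17 mod 3 = 2  yes
#3 5E - 5A = 5(17) - 5(19) = -10  yes
#4 |17 - 15| = 2  yes
#5 C * A = 16 * 19 = 304  yes
#6 D + G = 2 + 15 = 17; 17 ≥ 14  yes
#7 G * H = 15 * 3 = 45, not 47  no
#8 G + H = 15 + 3 = 18  yes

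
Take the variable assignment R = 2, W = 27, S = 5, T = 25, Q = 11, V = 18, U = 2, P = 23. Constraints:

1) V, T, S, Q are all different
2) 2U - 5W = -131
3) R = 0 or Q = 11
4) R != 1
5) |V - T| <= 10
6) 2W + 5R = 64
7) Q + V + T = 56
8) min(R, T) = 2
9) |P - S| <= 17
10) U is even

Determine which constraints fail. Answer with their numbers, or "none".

Constraints 7 and 9 are violated.

1) values 18, 25, 5, 11 are pairwise distinct  ✔
2) 2U - 5W = 2(2) - 5(27) = -131  ✔
3) R = 2 ≠ 0, but Q = 11 = 11 (second disjunct)  ✔
4) R = 2, and 2 ≠ 1  ✔
5) |18 - 25| = 7; 7 ≤ 10  ✔
6) 2W + 5R = 2(27) + 5(2) = 64  ✔
7) Q + V + T = 11 + 18 + 25 = 54, not 56  ✘
8) min(2, 25) = 2  ✔
9) |23 - 5| = 18; 18 > 17, exceeds bound 17  ✘
10) U = 2 is even  ✔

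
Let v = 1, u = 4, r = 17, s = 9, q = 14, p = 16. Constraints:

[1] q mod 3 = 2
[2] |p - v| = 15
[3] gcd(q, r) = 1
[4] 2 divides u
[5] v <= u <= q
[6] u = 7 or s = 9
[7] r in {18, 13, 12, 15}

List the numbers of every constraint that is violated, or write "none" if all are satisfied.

[1] 14 mod 3 = 2  true
[2] |16 - 1| = 15  true
[3] gcd(14, 17) = 1  true
[4] 4 / 2 = 2, so 2 divides 4  true
[5] values 1 <= 4 <= 14  true
[6] u = 4 ≠ 7, but s = 9 = 9 (second disjunct)  true
[7] r = 17 is not in {18, 13, 12, 15}  false

Constraint 7 is violated.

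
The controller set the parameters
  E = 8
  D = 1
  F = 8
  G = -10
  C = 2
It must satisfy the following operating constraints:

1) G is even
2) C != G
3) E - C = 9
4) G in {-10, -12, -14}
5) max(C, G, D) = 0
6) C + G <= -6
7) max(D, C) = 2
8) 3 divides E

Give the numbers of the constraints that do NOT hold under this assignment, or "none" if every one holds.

1) G = -10 is even — holds.
2) C = 2, G = -10; distinct — holds.
3) E - C = 8 - 2 = 6, not 9 — fails.
4) G = -10 is in {-10, -12, -14} — holds.
5) max(2, -10, 1) = 2, not 0 — fails.
6) C + G = 2 + (-10) = -8; -8 ≤ -6 — holds.
7) max(1, 2) = 2 — holds.
8) 8 = 3*2 + 2, so 3 does not divide 8 — fails.

Violated: 3, 5, and 8.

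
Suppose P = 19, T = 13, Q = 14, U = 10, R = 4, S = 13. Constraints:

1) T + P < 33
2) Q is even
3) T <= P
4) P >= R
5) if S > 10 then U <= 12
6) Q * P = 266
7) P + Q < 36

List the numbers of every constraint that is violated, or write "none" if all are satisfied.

No violations.

1) T + P = 13 + 19 = 32; 32 < 33 — OK.
2) Q = 14 is even — OK.
3) T = 13, P = 19; 13 ≤ 19 — OK.
4) P = 19, R = 4; 19 ≥ 4 — OK.
5) S = 13 > 10, so we need U ≤ 12; U = 10 ≤ 12 — OK.
6) Q * P = 14 * 19 = 266 — OK.
7) P + Q = 19 + 14 = 33; 33 < 36 — OK.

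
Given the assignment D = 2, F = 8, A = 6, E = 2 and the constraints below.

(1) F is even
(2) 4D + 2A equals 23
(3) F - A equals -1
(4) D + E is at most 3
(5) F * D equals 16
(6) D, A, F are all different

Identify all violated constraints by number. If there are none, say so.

Constraints 2, 3, 4 are violated.

(1) F = 8 is even — OK.
(2) 4D + 2A = 4(2) + 2(6) = 20, not 23 — violated.
(3) F - A = 8 - 6 = 2, not -1 — violated.
(4) D + E = 2 + 2 = 4; 4 > 3, bound 3 not met — violated.
(5) F * D = 8 * 2 = 16 — OK.
(6) values 2, 6, 8 are pairwise distinct — OK.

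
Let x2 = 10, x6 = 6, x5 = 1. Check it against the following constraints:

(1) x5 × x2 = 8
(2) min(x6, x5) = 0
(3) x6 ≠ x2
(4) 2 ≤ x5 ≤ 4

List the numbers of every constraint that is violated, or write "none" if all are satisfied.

(1) x5 × x2 = 1 × 10 = 10, not 8  FAIL
(2) min(6, 1) = 1, not 0  FAIL
(3) x6 = 6, x2 = 10; distinct  OK
(4) x5 = 1 is outside [2, 4]  FAIL

Constraints 1, 2, and 4 do not hold.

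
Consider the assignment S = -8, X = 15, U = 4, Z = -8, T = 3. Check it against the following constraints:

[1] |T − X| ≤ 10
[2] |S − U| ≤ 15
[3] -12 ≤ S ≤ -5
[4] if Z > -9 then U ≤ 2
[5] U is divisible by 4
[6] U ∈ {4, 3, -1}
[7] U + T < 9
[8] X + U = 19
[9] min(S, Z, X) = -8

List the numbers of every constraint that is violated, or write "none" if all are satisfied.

[1] |3 − 15| = 12; 12 > 10, exceeds bound 10 — does not hold.
[2] |-8 − 4| = 12; 12 ≤ 15 — holds.
[3] S = -8 lies in [-12, -5] — holds.
[4] Z = -8 > -9, so we need U ≤ 2; but U = 4 > 2 — does not hold.
[5] 4 / 4 = 1, so 4 divides 4 — holds.
[6] U = 4 is in {4, 3, -1} — holds.
[7] U + T = 4 + 3 = 7; 7 < 9 — holds.
[8] X + U = 15 + 4 = 19 — holds.
[9] min(-8, -8, 15) = -8 — holds.

Constraints 1 and 4 do not hold.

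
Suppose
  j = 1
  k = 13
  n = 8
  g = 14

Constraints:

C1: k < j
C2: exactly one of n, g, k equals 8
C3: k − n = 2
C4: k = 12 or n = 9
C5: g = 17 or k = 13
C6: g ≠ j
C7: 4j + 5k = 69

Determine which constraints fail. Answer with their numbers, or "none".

C1: k = 13, j = 1; 13 ≥ 1 (want <)  FAIL
C2: n=8, g=14, k=13; 1 of them equals 8  OK
C3: k − n = 13 − 8 = 5, not 2  FAIL
C4: k = 13 ≠ 12 and n = 8 ≠ 9; both disjuncts false  FAIL
C5: g = 14 ≠ 17, but k = 13 = 13 (second disjunct)  OK
C6: g = 14, j = 1; distinct  OK
C7: 4j + 5k = 4(1) + 5(13) = 69  OK

Constraints 1, 3, 4 do not hold.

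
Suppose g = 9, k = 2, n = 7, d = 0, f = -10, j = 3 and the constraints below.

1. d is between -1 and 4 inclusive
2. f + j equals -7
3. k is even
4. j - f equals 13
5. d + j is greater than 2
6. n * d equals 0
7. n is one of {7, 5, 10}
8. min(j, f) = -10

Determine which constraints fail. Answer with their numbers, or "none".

No violations.

1. d = 0 lies in [-1, 4] — holds.
2. f + j = -10 + 3 = -7 — holds.
3. k = 2 is even — holds.
4. j - f = 3 - (-10) = 13 — holds.
5. d + j = 0 + 3 = 3; 3 > 2 — holds.
6. n * d = 7 * 0 = 0 — holds.
7. n = 7 is in {7, 5, 10} — holds.
8. min(3, -10) = -10 — holds.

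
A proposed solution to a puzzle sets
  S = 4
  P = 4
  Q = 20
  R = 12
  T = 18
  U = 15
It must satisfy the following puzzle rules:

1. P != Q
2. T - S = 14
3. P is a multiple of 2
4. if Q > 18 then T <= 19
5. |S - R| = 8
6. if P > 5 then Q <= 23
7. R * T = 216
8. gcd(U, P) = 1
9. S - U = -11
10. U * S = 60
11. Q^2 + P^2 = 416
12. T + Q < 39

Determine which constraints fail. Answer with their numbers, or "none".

None — every constraint holds.

1. P = 4, Q = 20; distinct — holds.
2. T - S = 18 - 4 = 14 — holds.
3. 4 / 2 = 2, so 2 divides 4 — holds.
4. Q = 20 > 18, so we need T ≤ 19; T = 18 ≤ 19 — holds.
5. |4 - 12| = 8 — holds.
6. P = 4, not > 5; antecedent false, conditional vacuously true — holds.
7. R * T = 12 * 18 = 216 — holds.
8. gcd(15, 4) = 1 — holds.
9. S - U = 4 - 15 = -11 — holds.
10. U * S = 15 * 4 = 60 — holds.
11. Q^2 + P^2 = 20^2 + 4^2 = 400 + 16 = 416 — holds.
12. T + Q = 18 + 20 = 38; 38 < 39 — holds.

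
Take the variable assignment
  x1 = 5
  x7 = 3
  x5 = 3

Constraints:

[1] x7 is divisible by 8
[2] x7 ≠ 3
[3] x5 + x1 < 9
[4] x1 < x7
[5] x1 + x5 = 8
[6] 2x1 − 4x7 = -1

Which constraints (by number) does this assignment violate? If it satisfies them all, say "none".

Violated: 1, 2, 4, 6.

[1] 3 = 8×0 + 3, so 8 does not divide 3 — does not hold.
[2] x7 = 3, but 3 is required to differ — does not hold.
[3] x5 + x1 = 3 + 5 = 8; 8 < 9 — holds.
[4] x1 = 5, x7 = 3; 5 ≥ 3 (want <) — does not hold.
[5] x1 + x5 = 5 + 3 = 8 — holds.
[6] 2x1 − 4x7 = 2(5) − 4(3) = -2, not -1 — does not hold.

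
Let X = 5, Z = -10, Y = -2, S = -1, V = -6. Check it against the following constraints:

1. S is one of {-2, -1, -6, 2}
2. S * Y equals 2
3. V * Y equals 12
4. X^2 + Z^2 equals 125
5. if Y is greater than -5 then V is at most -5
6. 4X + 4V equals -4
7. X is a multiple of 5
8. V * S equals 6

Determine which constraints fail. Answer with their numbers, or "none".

No violations.

1. S = -1 is in {-2, -1, -6, 2}  holds
2. S * Y = -1 * (-2) = 2  holds
3. V * Y = -6 * (-2) = 12  holds
4. X^2 + Z^2 = 5^2 + (-10)^2 = 25 + 100 = 125  holds
5. Y = -2 > -5, so we need V ≤ -5; V = -6 ≤ -5  holds
6. 4X + 4V = 4(5) + 4(-6) = -4  holds
7. 5 / 5 = 1, so 5 divides 5  holds
8. V * S = -6 * (-1) = 6  holds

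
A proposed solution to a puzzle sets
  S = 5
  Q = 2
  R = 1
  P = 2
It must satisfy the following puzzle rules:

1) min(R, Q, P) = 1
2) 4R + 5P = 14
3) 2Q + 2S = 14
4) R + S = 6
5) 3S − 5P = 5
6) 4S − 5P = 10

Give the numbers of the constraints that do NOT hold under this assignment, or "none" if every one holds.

All constraints are satisfied.

1) min(1, 2, 2) = 1  ✔
2) 4R + 5P = 4(1) + 5(2) = 14  ✔
3) 2Q + 2S = 2(2) + 2(5) = 14  ✔
4) R + S = 1 + 5 = 6  ✔
5) 3S − 5P = 3(5) − 5(2) = 5  ✔
6) 4S − 5P = 4(5) − 5(2) = 10  ✔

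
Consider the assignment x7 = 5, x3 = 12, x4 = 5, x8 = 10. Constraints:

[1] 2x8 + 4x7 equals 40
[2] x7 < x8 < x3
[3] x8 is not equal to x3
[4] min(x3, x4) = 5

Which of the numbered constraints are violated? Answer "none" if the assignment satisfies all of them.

[1] 2x8 + 4x7 = 2(10) + 4(5) = 40 — holds.
[2] values 5 < 10 < 12 — holds.
[3] x8 = 10, x3 = 12; distinct — holds.
[4] min(12, 5) = 5 — holds.

The assignment satisfies every constraint.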